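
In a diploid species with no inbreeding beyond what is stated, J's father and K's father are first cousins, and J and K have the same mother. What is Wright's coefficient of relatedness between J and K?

0.28125

With two independent routes of shared ancestry, r is the sum of the two contributions.
J and K are related in two ways: second cousins through their fathers (r = 1/32) and half-sibs through their shared mother (r = 1/4).
r = 1/32 + 1/4 = 0.28125.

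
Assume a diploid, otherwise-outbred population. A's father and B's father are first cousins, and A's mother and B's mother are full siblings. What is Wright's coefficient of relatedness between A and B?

Wright's path rule: contributions from independent ancestry routes add.
A and B are related in two ways: second cousins through their fathers (r = 1/32) and first cousins through their mothers (r = 1/8).
r = 1/32 + 1/8 = 5/32 = 0.15625.

0.15625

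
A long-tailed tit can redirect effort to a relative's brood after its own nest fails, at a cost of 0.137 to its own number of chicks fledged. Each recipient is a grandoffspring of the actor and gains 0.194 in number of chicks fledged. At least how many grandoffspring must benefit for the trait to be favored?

r to a grandoffspring = 0.25 (two parent–offspring links: r = (1/2)^2 = 1/4).
Hamilton's rule: n·r·B > C  ⇒  n > C/(r·B) = 0.137/(0.25·0.194) = 2.825.
The smallest integer exceeding 2.825 is 3.

3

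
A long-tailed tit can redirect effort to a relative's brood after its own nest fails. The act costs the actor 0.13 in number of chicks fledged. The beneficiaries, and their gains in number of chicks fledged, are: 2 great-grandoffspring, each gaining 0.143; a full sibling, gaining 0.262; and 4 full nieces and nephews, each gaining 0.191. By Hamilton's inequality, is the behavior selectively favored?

Yes

Hamilton's rule: the trait is favored when the sum of r·B over every recipient exceeds the actor's cost C.
r to a great-grandoffspring = 0.125 (three parent–offspring links: r = (1/2)^3 = 1/8).
r to a full sibling = 0.5 (full sibs share both parents — two paths of length 2: r = 2·(1/2)^2 = 1/2).
r to a full niece or nephew = 0.25 (full aunt/uncle↔niece/nephew: two paths of length 3 through the shared grandparent pair: r = 2·(1/2)^3 = 1/4).
Summing one r·B term per recipient: 2·0.125·0.143 + 1·0.5·0.262 + 4·0.25·0.191 = 0.35775.
0.35775 > 0.13: the indirect benefit exceeds the cost.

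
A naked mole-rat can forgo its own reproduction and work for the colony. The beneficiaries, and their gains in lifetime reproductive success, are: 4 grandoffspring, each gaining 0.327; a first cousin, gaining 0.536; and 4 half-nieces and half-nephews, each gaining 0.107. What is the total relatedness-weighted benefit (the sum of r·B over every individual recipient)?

0.4475

r to a grandoffspring = 0.25 (two parent–offspring links: r = (1/2)^2 = 1/4).
r to a first cousin = 1/8 (first cousins share one grandparent pair — two paths of length 4: r = 2·(1/2)^4 = 1/8).
r to a half-niece or half-nephew = 0.125 (half-aunt/uncle↔niece/nephew: one path of length 3: r = (1/2)^3 = 1/8).
Summing one r·B term per recipient: 4·0.25·0.327 + 1·0.125·0.536 + 4·0.125·0.107 = 0.4475.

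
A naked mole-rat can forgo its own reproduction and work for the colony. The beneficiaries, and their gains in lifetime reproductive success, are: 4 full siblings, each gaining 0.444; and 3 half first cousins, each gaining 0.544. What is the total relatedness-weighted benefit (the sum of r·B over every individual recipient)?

r to a full sibling = 1/2 (full sibs share both parents — two paths of length 2: r = 2·(1/2)^2 = 1/2).
r to a half first cousin = 0.0625 (half first cousins share one grandparent — one path of length 4: r = (1/2)^4 = 1/16).
Summing one r·B term per recipient: 4·0.5·0.444 + 3·0.0625·0.544 = 0.99.

0.99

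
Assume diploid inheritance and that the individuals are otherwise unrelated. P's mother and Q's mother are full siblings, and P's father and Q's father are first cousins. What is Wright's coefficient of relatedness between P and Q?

0.15625

Wright's path rule: contributions from independent ancestry routes add.
P and Q are related in two ways: first cousins through their mothers (r = 1/8) and second cousins through their fathers (r = 1/32).
r = 1/8 + 1/32 = 5/32 = 0.15625.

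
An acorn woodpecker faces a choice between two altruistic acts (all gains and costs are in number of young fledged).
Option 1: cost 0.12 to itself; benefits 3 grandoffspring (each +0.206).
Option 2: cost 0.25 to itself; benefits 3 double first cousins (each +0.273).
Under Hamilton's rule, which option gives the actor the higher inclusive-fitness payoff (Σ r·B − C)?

Option 1: r to a grandoffspring = 0.25.
Option 1: Σ r·B − C = (3·0.25·0.206) − 0.12 = 0.0345.
Option 2: r to a double first cousin = 0.25.
Option 2: Σ r·B − C = (3·0.25·0.273) − 0.25 = -0.04525.
Option 1 has the higher net inclusive-fitness payoff.

Option 1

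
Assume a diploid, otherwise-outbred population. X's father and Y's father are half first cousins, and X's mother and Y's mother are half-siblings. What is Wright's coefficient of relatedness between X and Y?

0.078125

Relatedness sums over independent paths through distinct common ancestors.
X and Y are related in two ways: half second cousins through their fathers (r = 1/64) and half first cousins through their mothers (r = 1/16).
r = 1/64 + 1/16 = 0.078125.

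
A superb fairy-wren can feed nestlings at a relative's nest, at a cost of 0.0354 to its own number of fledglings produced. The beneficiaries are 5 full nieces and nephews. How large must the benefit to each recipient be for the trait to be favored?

r to a full niece or nephew = 0.25 (full aunt/uncle↔niece/nephew: two paths of length 3 through the shared grandparent pair: r = 2·(1/2)^3 = 1/4).
Hamilton's rule with n recipients of equal r: n·r·B > C, so B > C/(n·r) = 0.0354/(5·0.25) = 0.0283.

0.0283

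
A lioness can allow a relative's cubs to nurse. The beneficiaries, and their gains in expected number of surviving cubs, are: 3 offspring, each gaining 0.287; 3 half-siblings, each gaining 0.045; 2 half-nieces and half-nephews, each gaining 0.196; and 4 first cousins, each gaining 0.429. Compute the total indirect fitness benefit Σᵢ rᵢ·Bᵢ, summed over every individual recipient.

0.72775

r to an offspring = 1/2 (one parent–offspring link: r = (1/2)^1 = 1/2).
r to a half-sibling = 1/4 (half-sibs share one parent — one path of length 2: r = (1/2)^2 = 1/4).
r to a half-niece or half-nephew = 1/8 (half-aunt/uncle↔niece/nephew: one path of length 3: r = (1/2)^3 = 1/8).
r to a first cousin = 0.125 (first cousins share one grandparent pair — two paths of length 4: r = 2·(1/2)^4 = 1/8).
Summing one r·B term per recipient: 3·0.5·0.287 + 3·0.25·0.045 + 2·0.125·0.196 + 4·0.125·0.429 = 0.72775.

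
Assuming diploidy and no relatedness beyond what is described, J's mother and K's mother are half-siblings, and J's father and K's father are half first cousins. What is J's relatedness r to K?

0.078125

Relatedness sums over independent paths through distinct common ancestors.
J and K are related in two ways: half first cousins through their mothers (r = 1/16) and half second cousins through their fathers (r = 1/64).
r = 1/16 + 1/64 = 0.078125.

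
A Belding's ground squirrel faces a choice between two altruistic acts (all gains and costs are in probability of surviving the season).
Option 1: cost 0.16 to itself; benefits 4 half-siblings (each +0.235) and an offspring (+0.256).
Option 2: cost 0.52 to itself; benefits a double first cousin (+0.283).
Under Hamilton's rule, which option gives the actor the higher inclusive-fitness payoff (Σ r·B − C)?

Option 1

Option 1: r to a half-sibling = 0.25.
Option 1: r to an offspring = 0.5.
Option 1: Σ r·B − C = (4·0.25·0.235 + 1·0.5·0.256) − 0.16 = 0.203.
Option 2: r to a double first cousin = 0.25.
Option 2: Σ r·B − C = (1·0.25·0.283) − 0.52 = -0.44925.
Option 1 has the higher net inclusive-fitness payoff.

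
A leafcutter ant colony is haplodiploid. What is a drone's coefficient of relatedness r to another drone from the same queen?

Haploid brothers each carry a random half of the queen's diploid genome, so on average they share half: r = 1/2.

0.5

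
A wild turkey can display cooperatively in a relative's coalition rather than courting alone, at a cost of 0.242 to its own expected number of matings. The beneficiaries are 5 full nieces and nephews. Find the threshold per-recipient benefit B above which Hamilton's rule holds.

r to a full niece or nephew = 0.25 (full aunt/uncle↔niece/nephew: two paths of length 3 through the shared grandparent pair: r = 2·(1/2)^3 = 1/4).
Hamilton's rule with n recipients of equal r: n·r·B > C, so B > C/(n·r) = 0.242/(5·0.25) = 0.1936.

0.1936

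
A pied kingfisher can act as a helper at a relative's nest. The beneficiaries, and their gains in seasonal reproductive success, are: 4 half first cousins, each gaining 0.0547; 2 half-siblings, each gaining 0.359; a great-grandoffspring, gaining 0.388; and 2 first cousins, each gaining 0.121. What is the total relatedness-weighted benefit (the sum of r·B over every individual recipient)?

r to a half first cousin = 0.0625 (half first cousins share one grandparent — one path of length 4: r = (1/2)^4 = 1/16).
r to a half-sibling = 0.25 (half-sibs share one parent — one path of length 2: r = (1/2)^2 = 1/4).
r to a great-grandoffspring = 1/8 (three parent–offspring links: r = (1/2)^3 = 1/8).
r to a first cousin = 1/8 (first cousins share one grandparent pair — two paths of length 4: r = 2·(1/2)^4 = 1/8).
Summing one r·B term per recipient: 4·0.0625·0.0547 + 2·0.25·0.359 + 1·0.125·0.388 + 2·0.125·0.121 = 0.271925.

0.271925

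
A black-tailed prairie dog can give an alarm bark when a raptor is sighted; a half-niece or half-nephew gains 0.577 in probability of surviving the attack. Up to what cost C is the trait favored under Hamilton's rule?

0.072125

r to a half-niece or half-nephew = 1/8 (half-aunt/uncle↔niece/nephew: one path of length 3: r = (1/2)^3 = 1/8).
Hamilton's rule: n·r·B > C, so the trait is favored while C < n·r·B = 1·0.125·0.577 = 0.072125.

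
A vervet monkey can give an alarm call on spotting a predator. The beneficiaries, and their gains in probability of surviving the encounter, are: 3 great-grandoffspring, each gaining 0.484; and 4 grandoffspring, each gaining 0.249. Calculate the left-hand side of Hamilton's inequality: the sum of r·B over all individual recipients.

0.4305

r to a great-grandoffspring = 0.125 (three parent–offspring links: r = (1/2)^3 = 1/8).
r to a grandoffspring = 0.25 (two parent–offspring links: r = (1/2)^2 = 1/4).
Summing one r·B term per recipient: 3·0.125·0.484 + 4·0.25·0.249 = 0.4305.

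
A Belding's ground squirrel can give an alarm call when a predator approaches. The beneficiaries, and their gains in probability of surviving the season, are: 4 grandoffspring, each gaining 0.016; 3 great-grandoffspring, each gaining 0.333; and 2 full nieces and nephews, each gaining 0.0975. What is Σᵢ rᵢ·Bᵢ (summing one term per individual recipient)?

0.189625

r to a grandoffspring = 0.25 (two parent–offspring links: r = (1/2)^2 = 1/4).
r to a great-grandoffspring = 1/8 (three parent–offspring links: r = (1/2)^3 = 1/8).
r to a full niece or nephew = 1/4 (full aunt/uncle↔niece/nephew: two paths of length 3 through the shared grandparent pair: r = 2·(1/2)^3 = 1/4).
Summing one r·B term per recipient: 4·0.25·0.016 + 3·0.125·0.333 + 2·0.25·0.0975 = 0.189625.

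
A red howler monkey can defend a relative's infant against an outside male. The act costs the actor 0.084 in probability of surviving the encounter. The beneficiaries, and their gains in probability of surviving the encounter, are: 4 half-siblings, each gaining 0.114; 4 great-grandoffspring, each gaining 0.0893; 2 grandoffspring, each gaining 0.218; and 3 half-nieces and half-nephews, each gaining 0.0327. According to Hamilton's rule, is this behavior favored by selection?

Yes

Hamilton's rule: the trait is favored when the sum of r·B over every recipient exceeds the actor's cost C.
r to a half-sibling = 0.25 (half-sibs share one parent — one path of length 2: r = (1/2)^2 = 1/4).
r to a great-grandoffspring = 0.125 (three parent–offspring links: r = (1/2)^3 = 1/8).
r to a grandoffspring = 0.25 (two parent–offspring links: r = (1/2)^2 = 1/4).
r to a half-niece or half-nephew = 0.125 (half-aunt/uncle↔niece/nephew: one path of length 3: r = (1/2)^3 = 1/8).
Summing one r·B term per recipient: 4·0.25·0.114 + 4·0.125·0.0893 + 2·0.25·0.218 + 3·0.125·0.0327 = 0.2799125.
0.2799125 > 0.084: the indirect benefit exceeds the cost.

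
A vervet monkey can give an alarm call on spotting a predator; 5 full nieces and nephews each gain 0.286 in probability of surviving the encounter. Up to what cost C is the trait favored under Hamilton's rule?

r to a full niece or nephew = 1/4 (full aunt/uncle↔niece/nephew: two paths of length 3 through the shared grandparent pair: r = 2·(1/2)^3 = 1/4).
Hamilton's rule: n·r·B > C, so the trait is favored while C < n·r·B = 5·0.25·0.286 = 0.3575.

0.3575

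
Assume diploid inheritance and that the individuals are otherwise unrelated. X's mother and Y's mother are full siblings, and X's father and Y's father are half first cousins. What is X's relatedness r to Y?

Independent pedigree routes through distinct common ancestors add.
X and Y are related in two ways: first cousins through their mothers (r = 1/8) and half second cousins through their fathers (r = 1/64).
r = 1/8 + 1/64 = 0.140625.

0.140625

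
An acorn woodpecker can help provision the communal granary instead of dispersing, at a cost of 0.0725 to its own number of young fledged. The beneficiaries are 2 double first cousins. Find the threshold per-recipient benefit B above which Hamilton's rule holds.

r to a double first cousin = 0.25 (double first cousins share both grandparent pairs — four paths of length 4: r = 4·(1/2)^4 = 1/4).
Hamilton's rule with n recipients of equal r: n·r·B > C, so B > C/(n·r) = 0.0725/(2·0.25) = 0.145.

0.145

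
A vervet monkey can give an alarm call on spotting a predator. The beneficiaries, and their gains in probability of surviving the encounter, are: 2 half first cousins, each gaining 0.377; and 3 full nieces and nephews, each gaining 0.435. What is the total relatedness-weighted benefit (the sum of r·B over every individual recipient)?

r to a half first cousin = 1/16 (half first cousins share one grandparent — one path of length 4: r = (1/2)^4 = 1/16).
r to a full niece or nephew = 1/4 (full aunt/uncle↔niece/nephew: two paths of length 3 through the shared grandparent pair: r = 2·(1/2)^3 = 1/4).
Summing one r·B term per recipient: 2·0.0625·0.377 + 3·0.25·0.435 = 0.373375.

0.373375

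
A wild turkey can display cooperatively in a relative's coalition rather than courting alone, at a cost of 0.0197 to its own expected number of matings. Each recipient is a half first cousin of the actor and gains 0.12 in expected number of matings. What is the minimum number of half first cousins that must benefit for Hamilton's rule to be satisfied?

r to a half first cousin = 1/16 (half first cousins share one grandparent — one path of length 4: r = (1/2)^4 = 1/16).
Hamilton's rule: n·r·B > C  ⇒  n > C/(r·B) = 0.0197/(0.0625·0.12) = 2.627.
The smallest integer exceeding 2.627 is 3.

3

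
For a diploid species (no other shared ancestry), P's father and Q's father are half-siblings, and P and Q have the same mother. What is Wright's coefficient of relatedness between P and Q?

Relatedness sums over independent paths through distinct common ancestors.
P and Q are related in two ways: half first cousins through their fathers (r = 1/16) and half-sibs through their shared mother (r = 1/4).
r = 1/16 + 1/4 = 0.3125.

0.3125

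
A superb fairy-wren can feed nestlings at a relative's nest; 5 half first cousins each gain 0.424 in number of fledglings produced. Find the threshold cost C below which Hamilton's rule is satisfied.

0.1325

r to a half first cousin = 0.0625 (half first cousins share one grandparent — one path of length 4: r = (1/2)^4 = 1/16).
Hamilton's rule: n·r·B > C, so the trait is favored while C < n·r·B = 5·0.0625·0.424 = 0.1325.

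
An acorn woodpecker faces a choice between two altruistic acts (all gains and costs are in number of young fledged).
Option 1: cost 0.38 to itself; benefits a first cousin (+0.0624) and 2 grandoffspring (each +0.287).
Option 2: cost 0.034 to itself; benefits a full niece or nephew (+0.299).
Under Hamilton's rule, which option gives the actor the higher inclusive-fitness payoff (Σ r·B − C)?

Option 2

Option 1: r to a first cousin = 0.125.
Option 1: r to a grandoffspring = 0.25.
Option 1: Σ r·B − C = (1·0.125·0.0624 + 2·0.25·0.287) − 0.38 = -0.2287.
Option 2: r to a full niece or nephew = 0.25.
Option 2: Σ r·B − C = (1·0.25·0.299) − 0.034 = 0.04075.
Option 2 has the higher net inclusive-fitness payoff.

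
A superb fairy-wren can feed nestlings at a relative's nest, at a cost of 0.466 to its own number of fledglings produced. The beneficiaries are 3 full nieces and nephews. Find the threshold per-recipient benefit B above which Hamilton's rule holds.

r to a full niece or nephew = 0.25 (full aunt/uncle↔niece/nephew: two paths of length 3 through the shared grandparent pair: r = 2·(1/2)^3 = 1/4).
Hamilton's rule with n recipients of equal r: n·r·B > C, so B > C/(n·r) = 0.466/(3·0.25) = 0.6213.

0.6213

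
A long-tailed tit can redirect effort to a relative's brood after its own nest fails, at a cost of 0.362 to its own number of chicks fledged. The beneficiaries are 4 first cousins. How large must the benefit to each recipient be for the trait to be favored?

0.724

r to a first cousin = 1/8 (first cousins share one grandparent pair — two paths of length 4: r = 2·(1/2)^4 = 1/8).
Hamilton's rule with n recipients of equal r: n·r·B > C, so B > C/(n·r) = 0.362/(4·0.125) = 0.724.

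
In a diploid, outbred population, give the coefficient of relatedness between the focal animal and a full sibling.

0.5

Full sibs share both parents — two paths of length 2: r = 2·(1/2)^2 = 1/2.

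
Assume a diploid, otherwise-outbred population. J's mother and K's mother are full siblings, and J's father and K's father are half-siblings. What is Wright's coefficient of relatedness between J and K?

Relatedness sums over independent paths through distinct common ancestors.
J and K are related in two ways: first cousins through their mothers (r = 1/8) and half first cousins through their fathers (r = 1/16).
r = 1/8 + 1/16 = 0.1875.

0.1875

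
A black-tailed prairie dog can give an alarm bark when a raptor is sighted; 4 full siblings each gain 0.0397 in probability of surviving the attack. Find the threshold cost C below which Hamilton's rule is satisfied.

r to a full sibling = 1/2 (full sibs share both parents — two paths of length 2: r = 2·(1/2)^2 = 1/2).
Hamilton's rule: n·r·B > C, so the trait is favored while C < n·r·B = 4·0.5·0.0397 = 0.0794.

0.0794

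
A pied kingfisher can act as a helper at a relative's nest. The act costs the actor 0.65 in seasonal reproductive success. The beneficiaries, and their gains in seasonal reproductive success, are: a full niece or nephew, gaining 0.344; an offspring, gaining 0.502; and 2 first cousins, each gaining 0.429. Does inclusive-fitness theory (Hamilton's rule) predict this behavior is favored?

No

Hamilton's rule: the trait is favored when the sum of r·B over every recipient exceeds the actor's cost C.
r to a full niece or nephew = 1/4 (full aunt/uncle↔niece/nephew: two paths of length 3 through the shared grandparent pair: r = 2·(1/2)^3 = 1/4).
r to an offspring = 1/2 (one parent–offspring link: r = (1/2)^1 = 1/2).
r to a first cousin = 0.125 (first cousins share one grandparent pair — two paths of length 4: r = 2·(1/2)^4 = 1/8).
Summing one r·B term per recipient: 1·0.25·0.344 + 1·0.5·0.502 + 2·0.125·0.429 = 0.44425.
0.44425 < 0.65: the indirect benefit is less than the cost.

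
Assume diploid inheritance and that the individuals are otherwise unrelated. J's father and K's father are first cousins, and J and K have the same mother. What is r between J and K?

Relatedness sums over independent paths through distinct common ancestors.
J and K are related in two ways: second cousins through their fathers (r = 1/32) and half-sibs through their shared mother (r = 1/4).
r = 1/32 + 1/4 = 9/32 = 0.28125.

0.28125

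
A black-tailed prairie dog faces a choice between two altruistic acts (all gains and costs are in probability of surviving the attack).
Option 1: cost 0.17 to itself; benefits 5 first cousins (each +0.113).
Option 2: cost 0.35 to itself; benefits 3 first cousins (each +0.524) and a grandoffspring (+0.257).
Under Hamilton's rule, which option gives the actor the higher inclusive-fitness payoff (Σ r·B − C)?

Option 1: r to a first cousin = 0.125.
Option 1: Σ r·B − C = (5·0.125·0.113) − 0.17 = -0.099375.
Option 2: r to a first cousin = 0.125.
Option 2: r to a grandoffspring = 0.25.
Option 2: Σ r·B − C = (3·0.125·0.524 + 1·0.25·0.257) − 0.35 = -0.08925.
Option 2 has the higher net inclusive-fitness payoff.

Option 2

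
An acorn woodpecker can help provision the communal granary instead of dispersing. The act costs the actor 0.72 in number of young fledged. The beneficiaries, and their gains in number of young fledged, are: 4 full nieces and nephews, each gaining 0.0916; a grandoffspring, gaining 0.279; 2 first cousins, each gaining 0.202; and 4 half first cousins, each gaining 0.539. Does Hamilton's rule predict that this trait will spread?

Hamilton's rule: the trait is favored when the sum of r·B over every recipient exceeds the actor's cost C.
r to a full niece or nephew = 1/4 (full aunt/uncle↔niece/nephew: two paths of length 3 through the shared grandparent pair: r = 2·(1/2)^3 = 1/4).
r to a grandoffspring = 0.25 (two parent–offspring links: r = (1/2)^2 = 1/4).
r to a first cousin = 1/8 (first cousins share one grandparent pair — two paths of length 4: r = 2·(1/2)^4 = 1/8).
r to a half first cousin = 1/16 (half first cousins share one grandparent — one path of length 4: r = (1/2)^4 = 1/16).
Summing one r·B term per recipient: 4·0.25·0.0916 + 1·0.25·0.279 + 2·0.125·0.202 + 4·0.0625·0.539 = 0.3466.
0.3466 < 0.72: the indirect benefit is less than the cost.

No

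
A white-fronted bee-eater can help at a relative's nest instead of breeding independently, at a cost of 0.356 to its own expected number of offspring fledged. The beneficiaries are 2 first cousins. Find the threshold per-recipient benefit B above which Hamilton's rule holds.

r to a first cousin = 0.125 (first cousins share one grandparent pair — two paths of length 4: r = 2·(1/2)^4 = 1/8).
Hamilton's rule with n recipients of equal r: n·r·B > C, so B > C/(n·r) = 0.356/(2·0.125) = 1.424.

1.424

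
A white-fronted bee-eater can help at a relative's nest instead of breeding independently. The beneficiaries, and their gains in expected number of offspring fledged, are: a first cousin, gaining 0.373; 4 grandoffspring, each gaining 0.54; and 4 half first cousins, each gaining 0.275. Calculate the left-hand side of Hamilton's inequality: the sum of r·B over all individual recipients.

0.655375

r to a first cousin = 0.125 (first cousins share one grandparent pair — two paths of length 4: r = 2·(1/2)^4 = 1/8).
r to a grandoffspring = 1/4 (two parent–offspring links: r = (1/2)^2 = 1/4).
r to a half first cousin = 1/16 (half first cousins share one grandparent — one path of length 4: r = (1/2)^4 = 1/16).
Summing one r·B term per recipient: 1·0.125·0.373 + 4·0.25·0.54 + 4·0.0625·0.275 = 0.655375.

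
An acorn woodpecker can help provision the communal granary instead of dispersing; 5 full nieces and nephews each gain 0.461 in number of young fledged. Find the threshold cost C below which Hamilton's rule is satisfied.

0.57625

r to a full niece or nephew = 1/4 (full aunt/uncle↔niece/nephew: two paths of length 3 through the shared grandparent pair: r = 2·(1/2)^3 = 1/4).
Hamilton's rule: n·r·B > C, so the trait is favored while C < n·r·B = 5·0.25·0.461 = 0.57625.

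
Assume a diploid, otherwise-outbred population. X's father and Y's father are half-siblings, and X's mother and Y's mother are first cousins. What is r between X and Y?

0.09375

Relatedness sums over independent paths through distinct common ancestors.
X and Y are related in two ways: half first cousins through their fathers (r = 1/16) and second cousins through their mothers (r = 1/32).
r = 1/16 + 1/32 = 3/32 = 0.09375.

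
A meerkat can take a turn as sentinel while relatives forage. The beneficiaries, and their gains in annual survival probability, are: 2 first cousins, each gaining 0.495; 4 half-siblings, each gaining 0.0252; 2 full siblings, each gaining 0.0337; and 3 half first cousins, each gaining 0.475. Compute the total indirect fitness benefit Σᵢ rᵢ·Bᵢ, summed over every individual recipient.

r to a first cousin = 1/8 (first cousins share one grandparent pair — two paths of length 4: r = 2·(1/2)^4 = 1/8).
r to a half-sibling = 1/4 (half-sibs share one parent — one path of length 2: r = (1/2)^2 = 1/4).
r to a full sibling = 1/2 (full sibs share both parents — two paths of length 2: r = 2·(1/2)^2 = 1/2).
r to a half first cousin = 1/16 (half first cousins share one grandparent — one path of length 4: r = (1/2)^4 = 1/16).
Summing one r·B term per recipient: 2·0.125·0.495 + 4·0.25·0.0252 + 2·0.5·0.0337 + 3·0.0625·0.475 = 0.2717125.

0.2717125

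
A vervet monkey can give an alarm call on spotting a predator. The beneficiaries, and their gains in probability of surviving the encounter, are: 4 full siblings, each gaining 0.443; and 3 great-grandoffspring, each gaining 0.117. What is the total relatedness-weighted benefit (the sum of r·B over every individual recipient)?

r to a full sibling = 0.5 (full sibs share both parents — two paths of length 2: r = 2·(1/2)^2 = 1/2).
r to a great-grandoffspring = 1/8 (three parent–offspring links: r = (1/2)^3 = 1/8).
Summing one r·B term per recipient: 4·0.5·0.443 + 3·0.125·0.117 = 0.929875.

0.929875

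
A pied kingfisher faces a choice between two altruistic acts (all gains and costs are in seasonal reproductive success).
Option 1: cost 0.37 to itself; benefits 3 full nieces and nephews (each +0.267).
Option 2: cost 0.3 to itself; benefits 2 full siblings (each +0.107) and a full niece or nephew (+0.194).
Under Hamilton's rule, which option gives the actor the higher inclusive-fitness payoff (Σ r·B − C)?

Option 1: r to a full niece or nephew = 0.25.
Option 1: Σ r·B − C = (3·0.25·0.267) − 0.37 = -0.16975.
Option 2: r to a full sibling = 0.5.
Option 2: r to a full niece or nephew = 0.25.
Option 2: Σ r·B − C = (2·0.5·0.107 + 1·0.25·0.194) − 0.3 = -0.1445.
Option 2 has the higher net inclusive-fitness payoff.

Option 2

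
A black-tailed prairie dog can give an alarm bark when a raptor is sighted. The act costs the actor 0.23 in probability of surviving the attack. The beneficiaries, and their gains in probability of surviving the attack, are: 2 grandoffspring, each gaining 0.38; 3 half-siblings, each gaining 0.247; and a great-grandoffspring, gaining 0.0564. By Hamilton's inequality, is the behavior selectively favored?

Yes

Hamilton's rule: the trait is favored when the sum of r·B over every recipient exceeds the actor's cost C.
r to a grandoffspring = 0.25 (two parent–offspring links: r = (1/2)^2 = 1/4).
r to a half-sibling = 1/4 (half-sibs share one parent — one path of length 2: r = (1/2)^2 = 1/4).
r to a great-grandoffspring = 0.125 (three parent–offspring links: r = (1/2)^3 = 1/8).
Summing one r·B term per recipient: 2·0.25·0.38 + 3·0.25·0.247 + 1·0.125·0.0564 = 0.3823.
0.3823 > 0.23: the indirect benefit exceeds the cost.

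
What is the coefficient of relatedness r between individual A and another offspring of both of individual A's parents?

Each parent–offspring link contributes a factor of 1/2, and independent paths through distinct common ancestors add.
Full sibs share both parents — two paths of length 2: r = 2·(1/2)^2 = 1/2.

0.5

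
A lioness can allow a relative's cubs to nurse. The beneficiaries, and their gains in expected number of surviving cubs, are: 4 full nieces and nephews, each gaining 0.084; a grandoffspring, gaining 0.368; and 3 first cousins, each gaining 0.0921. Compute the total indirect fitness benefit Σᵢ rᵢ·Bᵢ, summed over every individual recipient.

r to a full niece or nephew = 0.25 (full aunt/uncle↔niece/nephew: two paths of length 3 through the shared grandparent pair: r = 2·(1/2)^3 = 1/4).
r to a grandoffspring = 1/4 (two parent–offspring links: r = (1/2)^2 = 1/4).
r to a first cousin = 0.125 (first cousins share one grandparent pair — two paths of length 4: r = 2·(1/2)^4 = 1/8).
Summing one r·B term per recipient: 4·0.25·0.084 + 1·0.25·0.368 + 3·0.125·0.0921 = 0.2105375.

0.2105375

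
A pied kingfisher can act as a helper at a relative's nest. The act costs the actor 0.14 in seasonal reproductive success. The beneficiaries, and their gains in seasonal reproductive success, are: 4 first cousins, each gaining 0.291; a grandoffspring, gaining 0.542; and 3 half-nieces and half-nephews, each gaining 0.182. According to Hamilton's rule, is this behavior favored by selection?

Yes

Hamilton's rule: the trait is favored when the sum of r·B over every recipient exceeds the actor's cost C.
r to a first cousin = 0.125 (first cousins share one grandparent pair — two paths of length 4: r = 2·(1/2)^4 = 1/8).
r to a grandoffspring = 1/4 (two parent–offspring links: r = (1/2)^2 = 1/4).
r to a half-niece or half-nephew = 1/8 (half-aunt/uncle↔niece/nephew: one path of length 3: r = (1/2)^3 = 1/8).
Summing one r·B term per recipient: 4·0.125·0.291 + 1·0.25·0.542 + 3·0.125·0.182 = 0.34925.
0.34925 > 0.14: the indirect benefit exceeds the cost.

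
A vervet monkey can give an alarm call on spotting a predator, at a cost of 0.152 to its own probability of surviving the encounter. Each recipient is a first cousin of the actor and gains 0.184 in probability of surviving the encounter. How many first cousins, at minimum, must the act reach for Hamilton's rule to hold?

r to a first cousin = 0.125 (first cousins share one grandparent pair — two paths of length 4: r = 2·(1/2)^4 = 1/8).
Hamilton's rule: n·r·B > C  ⇒  n > C/(r·B) = 0.152/(0.125·0.184) = 6.609.
The smallest integer exceeding 6.609 is 7.

7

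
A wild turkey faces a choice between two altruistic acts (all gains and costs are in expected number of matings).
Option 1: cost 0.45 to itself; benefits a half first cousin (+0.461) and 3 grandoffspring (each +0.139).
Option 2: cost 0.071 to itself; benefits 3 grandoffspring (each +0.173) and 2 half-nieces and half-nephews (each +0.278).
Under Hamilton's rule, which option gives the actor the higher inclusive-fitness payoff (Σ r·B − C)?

Option 1: r to a half first cousin = 0.0625.
Option 1: r to a grandoffspring = 0.25.
Option 1: Σ r·B − C = (1·0.0625·0.461 + 3·0.25·0.139) − 0.45 = -0.3169375.
Option 2: r to a grandoffspring = 0.25.
Option 2: r to a half-niece or half-nephew = 0.125.
Option 2: Σ r·B − C = (3·0.25·0.173 + 2·0.125·0.278) − 0.071 = 0.12825.
Option 2 has the higher net inclusive-fitness payoff.

Option 2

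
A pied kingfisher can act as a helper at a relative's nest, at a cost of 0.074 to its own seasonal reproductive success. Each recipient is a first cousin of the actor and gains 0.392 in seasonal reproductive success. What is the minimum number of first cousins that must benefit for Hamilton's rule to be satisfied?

2

r to a first cousin = 1/8 (first cousins share one grandparent pair — two paths of length 4: r = 2·(1/2)^4 = 1/8).
Hamilton's rule: n·r·B > C  ⇒  n > C/(r·B) = 0.074/(0.125·0.392) = 1.51.
The smallest integer exceeding 1.51 is 2.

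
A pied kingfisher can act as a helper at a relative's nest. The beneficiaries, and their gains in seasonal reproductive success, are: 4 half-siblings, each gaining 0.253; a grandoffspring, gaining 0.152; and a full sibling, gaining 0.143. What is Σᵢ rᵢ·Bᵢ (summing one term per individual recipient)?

0.3625

r to a half-sibling = 1/4 (half-sibs share one parent — one path of length 2: r = (1/2)^2 = 1/4).
r to a grandoffspring = 1/4 (two parent–offspring links: r = (1/2)^2 = 1/4).
r to a full sibling = 0.5 (full sibs share both parents — two paths of length 2: r = 2·(1/2)^2 = 1/2).
Summing one r·B term per recipient: 4·0.25·0.253 + 1·0.25·0.152 + 1·0.5·0.143 = 0.3625.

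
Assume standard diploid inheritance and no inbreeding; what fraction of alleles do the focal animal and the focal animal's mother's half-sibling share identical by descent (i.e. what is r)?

Each parent–offspring link contributes a factor of 1/2, and independent paths through distinct common ancestors add.
Half-aunt/uncle↔niece/nephew: one path of length 3: r = (1/2)^3 = 1/8.

0.125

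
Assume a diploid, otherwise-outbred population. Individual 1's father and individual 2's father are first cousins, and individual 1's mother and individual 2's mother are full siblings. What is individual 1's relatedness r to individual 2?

Independent pedigree routes through distinct common ancestors add.
Individual 1 and individual 2 are related in two ways: second cousins through their fathers (r = 1/32) and first cousins through their mothers (r = 1/8).
r = 1/32 + 1/8 = 0.15625.

0.15625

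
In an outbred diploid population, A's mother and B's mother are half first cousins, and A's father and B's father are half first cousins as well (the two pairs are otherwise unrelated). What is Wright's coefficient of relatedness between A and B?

0.03125

Wright's path rule: contributions from independent ancestry routes add.
A and B are related in two ways: half second cousins through their mothers (r = 1/64) and half second cousins through their fathers (r = 1/64).
r = 1/64 + 1/64 = 0.03125.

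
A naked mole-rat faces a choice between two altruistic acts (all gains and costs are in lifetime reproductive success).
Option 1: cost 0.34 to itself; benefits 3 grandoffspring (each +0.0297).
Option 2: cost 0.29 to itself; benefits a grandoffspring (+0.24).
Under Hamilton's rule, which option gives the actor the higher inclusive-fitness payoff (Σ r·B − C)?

Option 2

Option 1: r to a grandoffspring = 0.25.
Option 1: Σ r·B − C = (3·0.25·0.0297) − 0.34 = -0.317725.
Option 2: r to a grandoffspring = 0.25.
Option 2: Σ r·B − C = (1·0.25·0.24) − 0.29 = -0.23.
Option 2 has the higher net inclusive-fitness payoff.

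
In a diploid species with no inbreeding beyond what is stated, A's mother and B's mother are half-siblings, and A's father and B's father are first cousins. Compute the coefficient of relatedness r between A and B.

0.09375

With two independent routes of shared ancestry, r is the sum of the two contributions.
A and B are related in two ways: half first cousins through their mothers (r = 1/16) and second cousins through their fathers (r = 1/32).
r = 1/16 + 1/32 = 0.09375.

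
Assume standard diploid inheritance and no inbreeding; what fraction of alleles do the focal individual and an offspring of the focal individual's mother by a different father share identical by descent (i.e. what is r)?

0.25

Each parent–offspring link contributes a factor of 1/2, and independent paths through distinct common ancestors add.
Half-sibs share one parent — one path of length 2: r = (1/2)^2 = 1/4.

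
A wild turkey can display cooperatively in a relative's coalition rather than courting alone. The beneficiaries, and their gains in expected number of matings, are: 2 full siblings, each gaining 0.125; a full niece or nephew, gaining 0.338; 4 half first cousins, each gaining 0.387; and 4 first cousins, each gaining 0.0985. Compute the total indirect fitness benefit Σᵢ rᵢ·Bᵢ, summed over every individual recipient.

r to a full sibling = 0.5 (full sibs share both parents — two paths of length 2: r = 2·(1/2)^2 = 1/2).
r to a full niece or nephew = 0.25 (full aunt/uncle↔niece/nephew: two paths of length 3 through the shared grandparent pair: r = 2·(1/2)^3 = 1/4).
r to a half first cousin = 0.0625 (half first cousins share one grandparent — one path of length 4: r = (1/2)^4 = 1/16).
r to a first cousin = 0.125 (first cousins share one grandparent pair — two paths of length 4: r = 2·(1/2)^4 = 1/8).
Summing one r·B term per recipient: 2·0.5·0.125 + 1·0.25·0.338 + 4·0.0625·0.387 + 4·0.125·0.0985 = 0.3555.

0.3555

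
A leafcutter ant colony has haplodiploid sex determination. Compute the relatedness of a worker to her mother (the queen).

0.5

One meiotic link between diploid queen and diploid daughter: r = 1/2.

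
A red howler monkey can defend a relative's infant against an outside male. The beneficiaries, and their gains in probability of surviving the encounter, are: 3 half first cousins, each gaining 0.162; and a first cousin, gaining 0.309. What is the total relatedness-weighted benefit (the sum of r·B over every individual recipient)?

0.069

r to a half first cousin = 0.0625 (half first cousins share one grandparent — one path of length 4: r = (1/2)^4 = 1/16).
r to a first cousin = 1/8 (first cousins share one grandparent pair — two paths of length 4: r = 2·(1/2)^4 = 1/8).
Summing one r·B term per recipient: 3·0.0625·0.162 + 1·0.125·0.309 = 0.069.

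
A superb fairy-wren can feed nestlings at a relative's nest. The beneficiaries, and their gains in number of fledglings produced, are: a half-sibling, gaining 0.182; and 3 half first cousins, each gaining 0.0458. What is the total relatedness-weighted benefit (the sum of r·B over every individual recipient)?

r to a half-sibling = 1/4 (half-sibs share one parent — one path of length 2: r = (1/2)^2 = 1/4).
r to a half first cousin = 1/16 (half first cousins share one grandparent — one path of length 4: r = (1/2)^4 = 1/16).
Summing one r·B term per recipient: 1·0.25·0.182 + 3·0.0625·0.0458 = 0.0540875.

0.0540875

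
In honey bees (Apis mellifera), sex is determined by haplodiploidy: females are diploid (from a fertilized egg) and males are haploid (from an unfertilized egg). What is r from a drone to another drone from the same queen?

0.5

Haploid brothers each carry a random half of the queen's diploid genome, so on average they share half: r = 1/2.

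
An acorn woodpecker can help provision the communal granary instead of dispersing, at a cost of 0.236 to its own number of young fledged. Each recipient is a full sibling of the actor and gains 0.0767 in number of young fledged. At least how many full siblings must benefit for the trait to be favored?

r to a full sibling = 0.5 (full sibs share both parents — two paths of length 2: r = 2·(1/2)^2 = 1/2).
Hamilton's rule: n·r·B > C  ⇒  n > C/(r·B) = 0.236/(0.5·0.0767) = 6.154.
The smallest integer exceeding 6.154 is 7.

7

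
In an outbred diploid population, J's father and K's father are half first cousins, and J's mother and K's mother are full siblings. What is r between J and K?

0.140625

With two independent routes of shared ancestry, r is the sum of the two contributions.
J and K are related in two ways: half second cousins through their fathers (r = 1/64) and first cousins through their mothers (r = 1/8).
r = 1/64 + 1/8 = 9/64 = 0.140625.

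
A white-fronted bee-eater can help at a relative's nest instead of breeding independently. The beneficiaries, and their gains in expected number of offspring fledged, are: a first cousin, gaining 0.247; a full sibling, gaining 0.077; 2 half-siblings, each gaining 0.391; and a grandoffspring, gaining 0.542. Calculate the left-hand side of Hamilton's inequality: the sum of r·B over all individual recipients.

0.400375

r to a first cousin = 0.125 (first cousins share one grandparent pair — two paths of length 4: r = 2·(1/2)^4 = 1/8).
r to a full sibling = 1/2 (full sibs share both parents — two paths of length 2: r = 2·(1/2)^2 = 1/2).
r to a half-sibling = 1/4 (half-sibs share one parent — one path of length 2: r = (1/2)^2 = 1/4).
r to a grandoffspring = 1/4 (two parent–offspring links: r = (1/2)^2 = 1/4).
Summing one r·B term per recipient: 1·0.125·0.247 + 1·0.5·0.077 + 2·0.25·0.391 + 1·0.25·0.542 = 0.400375.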